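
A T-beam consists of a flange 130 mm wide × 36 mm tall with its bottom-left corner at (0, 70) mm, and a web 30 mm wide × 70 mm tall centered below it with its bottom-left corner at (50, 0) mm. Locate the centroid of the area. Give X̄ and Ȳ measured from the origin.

web: A = 30 × 70 = 2100.00, centroid at (65.00, 35.00).
flange: A = 130 × 36 = 4680.00, centroid at (65.00, 88.00).
ΣA = 6780.00 mm², ΣAX̄ = 440700.00 mm³, ΣAȲ = 485340.00 mm³.
X̄ = 440700.00/6780.00 = 65.00 mm; Ȳ = 485340.00/6780.00 = 71.58 mm.

X̄ = 65.00 mm, Ȳ = 71.58 mm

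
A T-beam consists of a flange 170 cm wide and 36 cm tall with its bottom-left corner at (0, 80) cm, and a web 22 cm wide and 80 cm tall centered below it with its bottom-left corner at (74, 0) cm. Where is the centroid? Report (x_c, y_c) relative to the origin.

Part | A | x̄ᵢ | ȳᵢ | A·x̄ᵢ | A·ȳᵢ
web | 1760.00 | 85.00 | 40.00 | 149600.00 | 70400.00
flange | 6120.00 | 85.00 | 98.00 | 520200.00 | 599760.00
Σ | 7880.00 |  |  | 669800.00 | 670160.00
x_c = 669800.00 / 7880.00 = 85.00 cm
y_c = 670160.00 / 7880.00 = 85.05 cm

x_c = 85.00 cm, y_c = 85.05 cm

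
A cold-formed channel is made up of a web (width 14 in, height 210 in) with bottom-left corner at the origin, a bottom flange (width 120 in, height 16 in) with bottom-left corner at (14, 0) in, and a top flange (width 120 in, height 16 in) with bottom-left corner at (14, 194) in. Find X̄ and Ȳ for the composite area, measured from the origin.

web: A = 14 × 210 = 2940.00, centroid at (7.00, 105.00).
bottom flange: A = 120 × 16 = 1920.00, centroid at (74.00, 8.00).
top flange: A = 120 × 16 = 1920.00, centroid at (74.00, 202.00).
ΣA = 6780.00 in²
ΣAX̄ = (2940.00)(7.00) + (1920.00)(74.00) + (1920.00)(74.00) = 304740.00 in³
ΣAȲ = (2940.00)(105.00) + (1920.00)(8.00) + (1920.00)(202.00) = 711900.00 in³
X̄ = 304740.00 / 6780.00 = 44.95 in
Ȳ = 711900.00 / 6780.00 = 105.00 in

X̄ = 44.95 in, Ȳ = 105.00 in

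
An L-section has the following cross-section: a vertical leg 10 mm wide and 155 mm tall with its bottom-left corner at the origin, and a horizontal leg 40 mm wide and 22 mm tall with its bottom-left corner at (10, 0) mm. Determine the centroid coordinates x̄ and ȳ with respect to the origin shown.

vertical leg: A = 10 × 155 = 1550.00, centroid at (5.00, 77.50).
horizontal leg: A = 40 × 22 = 880.00, centroid at (30.00, 11.00).
ΣA = 2430.00 mm²
ΣAx̄ = (1550.00)(5.00) + (880.00)(30.00) = 34150.00 mm³
ΣAȳ = (1550.00)(77.50) + (880.00)(11.00) = 129805.00 mm³
x̄ = 34150.00 / 2430.00 = 14.05 mm
ȳ = 129805.00 / 2430.00 = 53.42 mm

x̄ = 14.05 mm, ȳ = 53.42 mm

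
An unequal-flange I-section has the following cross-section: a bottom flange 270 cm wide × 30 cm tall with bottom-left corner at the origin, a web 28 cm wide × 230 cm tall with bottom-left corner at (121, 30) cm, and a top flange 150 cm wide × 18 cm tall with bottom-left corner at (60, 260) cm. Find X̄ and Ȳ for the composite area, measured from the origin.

bottom flange: A = 270 × 30 = 8100.00, centroid at (135.00, 15.00).
web: A = 28 × 230 = 6440.00, centroid at (135.00, 145.00).
top flange: A = 150 × 18 = 2700.00, centroid at (135.00, 269.00).
ΣA = 17240.00 cm²
ΣAX̄ = (8100.00)(135.00) + (6440.00)(135.00) + (2700.00)(135.00) = 2327400.00 cm³
ΣAȲ = (8100.00)(15.00) + (6440.00)(145.00) + (2700.00)(269.00) = 1781600.00 cm³
X̄ = 2327400.00 / 17240.00 = 135.00 cm
Ȳ = 1781600.00 / 17240.00 = 103.34 cm

X̄ = 135.00 cm, Ȳ = 103.34 cm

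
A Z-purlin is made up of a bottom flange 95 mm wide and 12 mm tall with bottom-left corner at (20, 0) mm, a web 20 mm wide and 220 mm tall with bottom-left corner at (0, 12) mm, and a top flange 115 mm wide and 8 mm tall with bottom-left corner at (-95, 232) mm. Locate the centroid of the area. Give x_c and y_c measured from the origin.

x_c = 13.38 mm, y_c = 117.76 mm

bottom flange: A = 95 × 12 = 1140.00, centroid at (67.50, 6.00).
web: A = 20 × 220 = 4400.00, centroid at (10.00, 122.00).
top flange: A = 115 × 8 = 920.00, centroid at (-37.50, 236.00).
ΣA = 6460.00 mm², ΣAx_c = 86450.00 mm³, ΣAy_c = 760760.00 mm³.
x_c = 86450.00/6460.00 = 13.38 mm; y_c = 760760.00/6460.00 = 117.76 mm.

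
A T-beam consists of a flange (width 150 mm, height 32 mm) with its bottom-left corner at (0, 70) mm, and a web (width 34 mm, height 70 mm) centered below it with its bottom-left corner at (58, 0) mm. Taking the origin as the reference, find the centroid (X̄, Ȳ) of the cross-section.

X̄ = 75.00 mm, Ȳ = 69.09 mm

web: A = 34 × 70 = 2380.00, centroid at (75.00, 35.00).
flange: A = 150 × 32 = 4800.00, centroid at (75.00, 86.00).
ΣA = 7180.00 mm²
ΣAX̄ = (2380.00)(75.00) + (4800.00)(75.00) = 538500.00 mm³
ΣAȲ = (2380.00)(35.00) + (4800.00)(86.00) = 496100.00 mm³
X̄ = 538500.00 / 7180.00 = 75.00 mm
Ȳ = 496100.00 / 7180.00 = 69.09 mm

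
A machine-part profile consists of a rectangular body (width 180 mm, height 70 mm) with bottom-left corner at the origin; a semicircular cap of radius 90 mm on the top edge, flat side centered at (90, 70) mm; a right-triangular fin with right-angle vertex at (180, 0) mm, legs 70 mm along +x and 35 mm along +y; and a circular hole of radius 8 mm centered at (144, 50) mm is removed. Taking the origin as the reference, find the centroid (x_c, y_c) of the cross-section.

Part | A | x̄ᵢ | ȳᵢ | A·x̄ᵢ | A·ȳᵢ
rectangular body | 12600.00 | 90.00 | 35.00 | 1134000.00 | 441000.00
semicircular top | 12723.45 | 90.00 | 108.20 | 1145110.52 | 1376641.52
triangular fin | 1225.00 | 203.33 | 11.67 | 249083.33 | 14291.67
hole | -201.06 | 144.00 | 50.00 | -28952.92 | -10053.10
Σ | 26347.39 |  |  | 2499240.94 | 1821880.09
x_c = 2499240.94 / 26347.39 = 94.86 mm
y_c = 1821880.09 / 26347.39 = 69.15 mm

x_c = 94.86 mm, y_c = 69.15 mm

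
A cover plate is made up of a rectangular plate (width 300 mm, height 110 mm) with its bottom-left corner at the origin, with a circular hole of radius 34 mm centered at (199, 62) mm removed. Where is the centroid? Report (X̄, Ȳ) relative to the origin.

plate: A = 300 × 110 = 33000.00, centroid at (150.00, 55.00).
hole: A = −π·34² = -3631.68, centroid at (199.00, 62.00).
ΣA = 29368.32 mm², ΣAX̄ = 4227295.46 mm³, ΣAȲ = 1589835.77 mm³.
X̄ = 4227295.46/29368.32 = 143.94 mm; Ȳ = 1589835.77/29368.32 = 54.13 mm.

X̄ = 143.94 mm, Ȳ = 54.13 mm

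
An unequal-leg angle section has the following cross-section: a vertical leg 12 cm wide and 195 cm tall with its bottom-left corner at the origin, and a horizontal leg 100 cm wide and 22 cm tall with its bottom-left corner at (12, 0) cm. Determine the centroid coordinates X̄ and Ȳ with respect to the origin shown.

vertical leg: A = 12 × 195 = 2340.00, centroid at (6.00, 97.50).
horizontal leg: A = 100 × 22 = 2200.00, centroid at (62.00, 11.00).
ΣA = 4540.00 cm²
ΣAX̄ = (2340.00)(6.00) + (2200.00)(62.00) = 150440.00 cm³
ΣAȲ = (2340.00)(97.50) + (2200.00)(11.00) = 252350.00 cm³
X̄ = 150440.00 / 4540.00 = 33.14 cm
Ȳ = 252350.00 / 4540.00 = 55.58 cm

X̄ = 33.14 cm, Ȳ = 55.58 cm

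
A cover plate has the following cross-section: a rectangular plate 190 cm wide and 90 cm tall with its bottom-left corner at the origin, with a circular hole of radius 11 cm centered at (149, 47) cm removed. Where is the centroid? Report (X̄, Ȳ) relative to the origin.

plate: A = 190 × 90 = 17100.00, centroid at (95.00, 45.00).
hole: A = −π·11² = -380.13, centroid at (149.00, 47.00).
ΣA = 16719.87 cm²
ΣAX̄ = (17100.00)(95.00) + (-380.13)(149.00) = 1567860.23 cm³
ΣAȲ = (17100.00)(45.00) + (-380.13)(47.00) = 751633.76 cm³
X̄ = 1567860.23 / 16719.87 = 93.77 cm
Ȳ = 751633.76 / 16719.87 = 44.95 cm

X̄ = 93.77 cm, Ȳ = 44.95 cm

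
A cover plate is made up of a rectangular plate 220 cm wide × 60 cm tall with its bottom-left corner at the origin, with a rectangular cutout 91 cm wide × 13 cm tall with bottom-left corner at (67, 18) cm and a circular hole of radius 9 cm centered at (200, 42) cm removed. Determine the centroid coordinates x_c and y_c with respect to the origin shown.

Part | A | x̄ᵢ | ȳᵢ | A·x̄ᵢ | A·ȳᵢ
plate | 13200.00 | 110.00 | 30.00 | 1452000.00 | 396000.00
hole 1 | -1183.00 | 112.50 | 24.50 | -133087.50 | -28983.50
hole 2 | -254.47 | 200.00 | 42.00 | -50893.80 | -10687.70
Σ | 11762.53 |  |  | 1268018.70 | 356328.80
x_c = 1268018.70 / 11762.53 = 107.80 cm
y_c = 356328.80 / 11762.53 = 30.29 cm

x_c = 107.80 cm, y_c = 30.29 cm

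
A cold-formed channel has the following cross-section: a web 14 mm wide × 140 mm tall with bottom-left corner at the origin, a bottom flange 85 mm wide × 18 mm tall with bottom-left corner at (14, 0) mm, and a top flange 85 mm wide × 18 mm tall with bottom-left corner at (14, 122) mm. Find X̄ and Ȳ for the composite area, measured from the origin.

X̄ = 37.17 mm, Ȳ = 70.00 mm

web: A = 14 × 140 = 1960.00, centroid at (7.00, 70.00).
bottom flange: A = 85 × 18 = 1530.00, centroid at (56.50, 9.00).
top flange: A = 85 × 18 = 1530.00, centroid at (56.50, 131.00).
ΣA = 5020.00 mm², ΣAX̄ = 186610.00 mm³, ΣAȲ = 351400.00 mm³.
X̄ = 186610.00/5020.00 = 37.17 mm; Ȳ = 351400.00/5020.00 = 70.00 mm.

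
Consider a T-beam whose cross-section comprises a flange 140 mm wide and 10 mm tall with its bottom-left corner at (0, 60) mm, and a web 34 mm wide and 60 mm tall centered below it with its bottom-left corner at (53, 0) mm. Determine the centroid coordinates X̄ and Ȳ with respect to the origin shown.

X̄ = 70.00 mm, Ȳ = 44.24 mm

web: A = 34 × 60 = 2040.00, centroid at (70.00, 30.00).
flange: A = 140 × 10 = 1400.00, centroid at (70.00, 65.00).
ΣA = 3440.00 mm², ΣAX̄ = 240800.00 mm³, ΣAȲ = 152200.00 mm³.
X̄ = 240800.00/3440.00 = 70.00 mm; Ȳ = 152200.00/3440.00 = 44.24 mm.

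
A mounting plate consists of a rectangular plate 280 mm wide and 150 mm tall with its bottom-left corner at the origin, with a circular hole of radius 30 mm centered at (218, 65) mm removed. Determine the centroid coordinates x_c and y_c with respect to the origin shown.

x_c = 134.37 mm, y_c = 75.72 mm

plate: A = 280 × 150 = 42000.00, centroid at (140.00, 75.00).
hole: A = −π·30² = -2827.43, centroid at (218.00, 65.00).
ΣA = 39172.57 mm², ΣAx_c = 5263619.52 mm³, ΣAy_c = 2966216.83 mm³.
x_c = 5263619.52/39172.57 = 134.37 mm; y_c = 2966216.83/39172.57 = 75.72 mm.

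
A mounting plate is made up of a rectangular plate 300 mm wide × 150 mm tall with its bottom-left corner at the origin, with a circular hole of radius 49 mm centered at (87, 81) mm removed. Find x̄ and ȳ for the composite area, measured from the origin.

x̄ = 162.69 mm, ȳ = 73.79 mm

Part | A | x̄ᵢ | ȳᵢ | A·x̄ᵢ | A·ȳᵢ
plate | 45000.00 | 150.00 | 75.00 | 6750000.00 | 3375000.00
hole | -7542.96 | 87.00 | 81.00 | -656237.86 | -610980.08
Σ | 37457.04 |  |  | 6093762.14 | 2764019.92
x̄ = 6093762.14 / 37457.04 = 162.69 mm
ȳ = 2764019.92 / 37457.04 = 73.79 mm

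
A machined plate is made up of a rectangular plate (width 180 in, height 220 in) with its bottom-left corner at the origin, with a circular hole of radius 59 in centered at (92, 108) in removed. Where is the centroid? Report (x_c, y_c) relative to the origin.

Part | A | x̄ᵢ | ȳᵢ | A·x̄ᵢ | A·ȳᵢ
plate | 39600.00 | 90.00 | 110.00 | 3564000.00 | 4356000.00
hole | -10935.88 | 92.00 | 108.00 | -1006101.33 | -1181075.47
Σ | 28664.12 |  |  | 2557898.67 | 3174924.53
x_c = 2557898.67 / 28664.12 = 89.24 in
y_c = 3174924.53 / 28664.12 = 110.76 in

x_c = 89.24 in, y_c = 110.76 in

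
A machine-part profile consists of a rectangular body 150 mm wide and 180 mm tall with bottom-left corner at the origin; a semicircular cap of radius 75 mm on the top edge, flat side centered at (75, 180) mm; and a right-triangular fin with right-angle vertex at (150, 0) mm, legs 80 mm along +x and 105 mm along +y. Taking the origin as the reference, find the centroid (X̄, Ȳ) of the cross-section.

rectangular body: A = 150 × 180 = 27000.00, centroid at (75.00, 90.00).
semicircular top: A = ½π·75² = 8835.73, centroid at (75.00, 211.83).
triangular fin: A = ½·80·105 = 4200.00, centroid at (176.67, 35.00).
ΣA = 40035.73 mm², ΣAX̄ = 3429679.70 mm³, ΣAȲ = 4448681.28 mm³.
X̄ = 3429679.70/40035.73 = 85.67 mm; Ȳ = 4448681.28/40035.73 = 111.12 mm.

X̄ = 85.67 mm, Ȳ = 111.12 mm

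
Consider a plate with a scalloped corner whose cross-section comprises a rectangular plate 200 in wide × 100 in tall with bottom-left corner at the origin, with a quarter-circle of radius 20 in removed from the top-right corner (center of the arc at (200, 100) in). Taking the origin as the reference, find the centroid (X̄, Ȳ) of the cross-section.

Part | A | x̄ᵢ | ȳᵢ | A·x̄ᵢ | A·ȳᵢ
plate | 20000.00 | 100.00 | 50.00 | 2000000.00 | 1000000.00
removed quarter-circle | -314.16 | 191.51 | 91.51 | -60165.19 | -28749.26
Σ | 19685.84 |  |  | 1939834.81 | 971250.74
X̄ = 1939834.81 / 19685.84 = 98.54 in
Ȳ = 971250.74 / 19685.84 = 49.34 in

X̄ = 98.54 in, Ȳ = 49.34 in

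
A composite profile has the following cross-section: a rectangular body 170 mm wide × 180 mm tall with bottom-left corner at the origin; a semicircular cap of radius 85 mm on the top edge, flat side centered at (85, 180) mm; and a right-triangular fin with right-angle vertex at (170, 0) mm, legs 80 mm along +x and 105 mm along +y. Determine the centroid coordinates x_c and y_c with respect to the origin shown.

x_c = 95.16 mm, y_c = 116.00 mm

rectangular body: A = 170 × 180 = 30600.00, centroid at (85.00, 90.00).
semicircular top: A = ½π·85² = 11349.00, centroid at (85.00, 216.08).
triangular fin: A = ½·80·105 = 4200.00, centroid at (196.67, 35.00).
ΣA = 46149.00 mm², ΣAx_c = 4391665.29 mm³, ΣAy_c = 5353237.29 mm³.
x_c = 4391665.29/46149.00 = 95.16 mm; y_c = 5353237.29/46149.00 = 116.00 mm.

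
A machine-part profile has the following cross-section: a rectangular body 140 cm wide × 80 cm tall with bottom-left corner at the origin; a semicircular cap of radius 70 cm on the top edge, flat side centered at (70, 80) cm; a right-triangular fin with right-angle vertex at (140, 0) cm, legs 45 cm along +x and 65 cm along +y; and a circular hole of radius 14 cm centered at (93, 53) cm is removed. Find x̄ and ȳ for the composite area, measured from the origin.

x̄ = 75.58 cm, ȳ = 65.41 cm

rectangular body: A = 140 × 80 = 11200.00, centroid at (70.00, 40.00).
semicircular top: A = ½π·70² = 7696.90, centroid at (70.00, 109.71).
triangular fin: A = ½·45·65 = 1462.50, centroid at (155.00, 21.67).
hole: A = −π·14² = -615.75, centroid at (93.00, 53.00).
ΣA = 19743.65 cm²
ΣAx̄ = (11200.00)(70.00) + (7696.90)(70.00) + (1462.50)(155.00) + (-615.75)(93.00) = 1492205.69 cm³
ΣAȳ = (11200.00)(40.00) + (7696.90)(109.71) + (1462.50)(21.67) + (-615.75)(53.00) = 1291471.46 cm³
x̄ = 1492205.69 / 19743.65 = 75.58 cm
ȳ = 1291471.46 / 19743.65 = 65.41 cm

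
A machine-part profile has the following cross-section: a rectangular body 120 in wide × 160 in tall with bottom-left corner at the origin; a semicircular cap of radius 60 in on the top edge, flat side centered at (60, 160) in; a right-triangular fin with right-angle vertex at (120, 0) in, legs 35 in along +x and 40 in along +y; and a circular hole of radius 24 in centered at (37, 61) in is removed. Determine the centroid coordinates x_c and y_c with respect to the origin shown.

x_c = 63.87 in, y_c = 104.60 in

rectangular body: A = 120 × 160 = 19200.00, centroid at (60.00, 80.00).
semicircular top: A = ½π·60² = 5654.87, centroid at (60.00, 185.46).
triangular fin: A = ½·35·40 = 700.00, centroid at (131.67, 13.33).
hole: A = −π·24² = -1809.56, centroid at (37.00, 61.00).
ΣA = 23745.31 in², ΣAx_c = 1516505.05 in³, ΣAy_c = 2483729.02 in³.
x_c = 1516505.05/23745.31 = 63.87 in; y_c = 2483729.02/23745.31 = 104.60 in.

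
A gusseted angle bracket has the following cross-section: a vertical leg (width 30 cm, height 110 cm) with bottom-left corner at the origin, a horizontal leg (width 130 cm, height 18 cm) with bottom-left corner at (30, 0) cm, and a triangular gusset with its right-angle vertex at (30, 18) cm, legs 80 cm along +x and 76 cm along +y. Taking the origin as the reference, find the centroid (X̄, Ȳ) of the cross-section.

X̄ = 51.16 cm, Ȳ = 38.51 cm

vertical leg: A = 30 × 110 = 3300.00, centroid at (15.00, 55.00).
horizontal leg: A = 130 × 18 = 2340.00, centroid at (95.00, 9.00).
gusset: A = ½·80·76 = 3040.00, centroid at (56.67, 43.33).
ΣA = 8680.00 cm²
ΣAX̄ = (3300.00)(15.00) + (2340.00)(95.00) + (3040.00)(56.67) = 444066.67 cm³
ΣAȲ = (3300.00)(55.00) + (2340.00)(9.00) + (3040.00)(43.33) = 334293.33 cm³
X̄ = 444066.67 / 8680.00 = 51.16 cm
Ȳ = 334293.33 / 8680.00 = 38.51 cm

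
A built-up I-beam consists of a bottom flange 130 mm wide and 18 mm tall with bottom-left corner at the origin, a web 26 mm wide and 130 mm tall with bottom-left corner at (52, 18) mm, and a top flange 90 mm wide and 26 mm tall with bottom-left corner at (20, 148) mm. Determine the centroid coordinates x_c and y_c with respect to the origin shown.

x_c = 65.00 mm, y_c = 84.16 mm

bottom flange: A = 130 × 18 = 2340.00, centroid at (65.00, 9.00).
web: A = 26 × 130 = 3380.00, centroid at (65.00, 83.00).
top flange: A = 90 × 26 = 2340.00, centroid at (65.00, 161.00).
ΣA = 8060.00 mm², ΣAx_c = 523900.00 mm³, ΣAy_c = 678340.00 mm³.
x_c = 523900.00/8060.00 = 65.00 mm; y_c = 678340.00/8060.00 = 84.16 mm.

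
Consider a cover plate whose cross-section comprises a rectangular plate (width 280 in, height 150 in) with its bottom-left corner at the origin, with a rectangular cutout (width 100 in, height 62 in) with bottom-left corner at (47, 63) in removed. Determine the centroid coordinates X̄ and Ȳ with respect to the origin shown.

X̄ = 147.45 in, Ȳ = 71.71 in

plate: A = 280 × 150 = 42000.00, centroid at (140.00, 75.00).
hole: A = −(100 × 62) = -6200.00, centroid at (97.00, 94.00).
ΣA = 35800.00 in²
ΣAX̄ = (42000.00)(140.00) + (-6200.00)(97.00) = 5278600.00 in³
ΣAȲ = (42000.00)(75.00) + (-6200.00)(94.00) = 2567200.00 in³
X̄ = 5278600.00 / 35800.00 = 147.45 in
Ȳ = 2567200.00 / 35800.00 = 71.71 in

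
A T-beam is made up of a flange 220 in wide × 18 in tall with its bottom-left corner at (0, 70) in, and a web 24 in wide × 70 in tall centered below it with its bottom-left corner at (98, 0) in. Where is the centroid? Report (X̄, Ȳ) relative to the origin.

X̄ = 110.00 in, Ȳ = 65.89 in

web: A = 24 × 70 = 1680.00, centroid at (110.00, 35.00).
flange: A = 220 × 18 = 3960.00, centroid at (110.00, 79.00).
ΣA = 5640.00 in²
ΣAX̄ = (1680.00)(110.00) + (3960.00)(110.00) = 620400.00 in³
ΣAȲ = (1680.00)(35.00) + (3960.00)(79.00) = 371640.00 in³
X̄ = 620400.00 / 5640.00 = 110.00 in
Ȳ = 371640.00 / 5640.00 = 65.89 in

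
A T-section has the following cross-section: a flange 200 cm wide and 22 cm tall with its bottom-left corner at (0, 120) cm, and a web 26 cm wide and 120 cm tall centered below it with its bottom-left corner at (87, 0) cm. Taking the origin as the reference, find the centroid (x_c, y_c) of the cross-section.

x_c = 100.00 cm, y_c = 101.54 cm

Part | A | x̄ᵢ | ȳᵢ | A·x̄ᵢ | A·ȳᵢ
web | 3120.00 | 100.00 | 60.00 | 312000.00 | 187200.00
flange | 4400.00 | 100.00 | 131.00 | 440000.00 | 576400.00
Σ | 7520.00 |  |  | 752000.00 | 763600.00
x_c = 752000.00 / 7520.00 = 100.00 cm
y_c = 763600.00 / 7520.00 = 101.54 cm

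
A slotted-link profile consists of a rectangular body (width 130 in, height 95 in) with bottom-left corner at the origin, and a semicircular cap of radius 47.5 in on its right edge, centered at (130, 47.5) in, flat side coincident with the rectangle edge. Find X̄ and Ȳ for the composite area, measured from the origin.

X̄ = 83.99 in, Ȳ = 47.50 in

rectangular body: A = 130 × 95 = 12350.00, centroid at (65.00, 47.50).
semicircular end: A = ½π·47.5² = 3544.11, centroid at (150.16, 47.50).
ΣA = 15894.11 in²
ΣAX̄ = (12350.00)(65.00) + (3544.11)(150.16) = 1334932.11 in³
ΣAȲ = (12350.00)(47.50) + (3544.11)(47.50) = 754970.19 in³
X̄ = 1334932.11 / 15894.11 = 83.99 in
Ȳ = 754970.19 / 15894.11 = 47.50 in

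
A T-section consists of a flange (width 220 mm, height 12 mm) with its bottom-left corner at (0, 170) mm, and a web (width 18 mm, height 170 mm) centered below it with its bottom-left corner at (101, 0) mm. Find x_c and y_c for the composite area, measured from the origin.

x_c = 110.00 mm, y_c = 127.15 mm

Part | A | x̄ᵢ | ȳᵢ | A·x̄ᵢ | A·ȳᵢ
web | 3060.00 | 110.00 | 85.00 | 336600.00 | 260100.00
flange | 2640.00 | 110.00 | 176.00 | 290400.00 | 464640.00
Σ | 5700.00 |  |  | 627000.00 | 724740.00
x_c = 627000.00 / 5700.00 = 110.00 mm
y_c = 724740.00 / 5700.00 = 127.15 mm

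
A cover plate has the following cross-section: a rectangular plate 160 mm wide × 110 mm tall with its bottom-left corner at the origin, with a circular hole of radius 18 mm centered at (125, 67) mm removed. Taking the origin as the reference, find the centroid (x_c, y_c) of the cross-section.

x_c = 77.24 mm, y_c = 54.26 mm

Part | A | x̄ᵢ | ȳᵢ | A·x̄ᵢ | A·ȳᵢ
plate | 17600.00 | 80.00 | 55.00 | 1408000.00 | 968000.00
hole | -1017.88 | 125.00 | 67.00 | -127234.50 | -68197.69
Σ | 16582.12 |  |  | 1280765.50 | 899802.31
x_c = 1280765.50 / 16582.12 = 77.24 mm
y_c = 899802.31 / 16582.12 = 54.26 mm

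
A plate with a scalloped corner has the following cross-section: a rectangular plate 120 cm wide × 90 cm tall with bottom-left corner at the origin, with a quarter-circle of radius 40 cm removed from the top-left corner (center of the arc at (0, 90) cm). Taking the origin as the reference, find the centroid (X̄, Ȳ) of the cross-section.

X̄ = 65.67 cm, Ȳ = 41.31 cm

plate: A = 120 × 90 = 10800.00, centroid at (60.00, 45.00).
removed quarter-circle: A = −¼π·40² = -1256.64, centroid at (16.98, 73.02).
ΣA = 9543.36 cm², ΣAX̄ = 626666.67 cm³, ΣAȲ = 394236.00 cm³.
X̄ = 626666.67/9543.36 = 65.67 cm; Ȳ = 394236.00/9543.36 = 41.31 cm.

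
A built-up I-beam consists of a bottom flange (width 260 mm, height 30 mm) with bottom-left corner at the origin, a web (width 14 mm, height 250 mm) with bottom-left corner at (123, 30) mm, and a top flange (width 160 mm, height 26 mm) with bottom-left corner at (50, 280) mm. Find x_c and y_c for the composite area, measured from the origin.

x_c = 130.00 mm, y_c = 121.50 mm

bottom flange: A = 260 × 30 = 7800.00, centroid at (130.00, 15.00).
web: A = 14 × 250 = 3500.00, centroid at (130.00, 155.00).
top flange: A = 160 × 26 = 4160.00, centroid at (130.00, 293.00).
ΣA = 15460.00 mm²
ΣAx_c = (7800.00)(130.00) + (3500.00)(130.00) + (4160.00)(130.00) = 2009800.00 mm³
ΣAy_c = (7800.00)(15.00) + (3500.00)(155.00) + (4160.00)(293.00) = 1878380.00 mm³
x_c = 2009800.00 / 15460.00 = 130.00 mm
y_c = 1878380.00 / 15460.00 = 121.50 mm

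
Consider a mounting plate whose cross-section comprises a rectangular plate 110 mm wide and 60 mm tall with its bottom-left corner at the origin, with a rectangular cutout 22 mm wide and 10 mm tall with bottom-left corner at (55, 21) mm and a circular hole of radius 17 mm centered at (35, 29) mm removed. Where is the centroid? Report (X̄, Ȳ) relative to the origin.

X̄ = 57.88 mm, Ȳ = 30.33 mm

Part | A | x̄ᵢ | ȳᵢ | A·x̄ᵢ | A·ȳᵢ
plate | 6600.00 | 55.00 | 30.00 | 363000.00 | 198000.00
hole 1 | -220.00 | 66.00 | 26.00 | -14520.00 | -5720.00
hole 2 | -907.92 | 35.00 | 29.00 | -31777.21 | -26329.69
Σ | 5472.08 |  |  | 316702.79 | 165950.31
X̄ = 316702.79 / 5472.08 = 57.88 mm
Ȳ = 165950.31 / 5472.08 = 30.33 mm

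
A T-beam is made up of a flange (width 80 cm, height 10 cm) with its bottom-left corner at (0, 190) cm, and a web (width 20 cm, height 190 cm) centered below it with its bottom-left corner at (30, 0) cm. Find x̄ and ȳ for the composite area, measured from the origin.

x̄ = 40.00 cm, ȳ = 112.39 cm

web: A = 20 × 190 = 3800.00, centroid at (40.00, 95.00).
flange: A = 80 × 10 = 800.00, centroid at (40.00, 195.00).
ΣA = 4600.00 cm²
ΣAx̄ = (3800.00)(40.00) + (800.00)(40.00) = 184000.00 cm³
ΣAȳ = (3800.00)(95.00) + (800.00)(195.00) = 517000.00 cm³
x̄ = 184000.00 / 4600.00 = 40.00 cm
ȳ = 517000.00 / 4600.00 = 112.39 cm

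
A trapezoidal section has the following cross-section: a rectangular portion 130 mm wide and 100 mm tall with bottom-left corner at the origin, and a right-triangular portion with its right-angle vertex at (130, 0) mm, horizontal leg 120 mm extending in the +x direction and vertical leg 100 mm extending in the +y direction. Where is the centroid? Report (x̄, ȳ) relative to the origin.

x̄ = 98.16 mm, ȳ = 44.74 mm

rectangular portion: A = 130 × 100 = 13000.00, centroid at (65.00, 50.00).
triangular portion: A = ½·120·100 = 6000.00, centroid at (170.00, 33.33).
ΣA = 19000.00 mm², ΣAx̄ = 1865000.00 mm³, ΣAȳ = 850000.00 mm³.
x̄ = 1865000.00/19000.00 = 98.16 mm; ȳ = 850000.00/19000.00 = 44.74 mm.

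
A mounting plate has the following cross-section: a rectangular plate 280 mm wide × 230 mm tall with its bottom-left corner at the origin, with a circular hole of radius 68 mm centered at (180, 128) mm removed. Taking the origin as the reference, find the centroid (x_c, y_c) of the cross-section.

Part | A | x̄ᵢ | ȳᵢ | A·x̄ᵢ | A·ȳᵢ
plate | 64400.00 | 140.00 | 115.00 | 9016000.00 | 7406000.00
hole | -14526.72 | 180.00 | 128.00 | -2614810.40 | -1859420.73
Σ | 49873.28 |  |  | 6401189.60 | 5546579.27
x_c = 6401189.60 / 49873.28 = 128.35 mm
y_c = 5546579.27 / 49873.28 = 111.21 mm

x_c = 128.35 mm, y_c = 111.21 mm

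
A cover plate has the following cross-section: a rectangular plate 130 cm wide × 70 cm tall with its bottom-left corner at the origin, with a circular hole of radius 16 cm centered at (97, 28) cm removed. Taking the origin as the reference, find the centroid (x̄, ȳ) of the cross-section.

plate: A = 130 × 70 = 9100.00, centroid at (65.00, 35.00).
hole: A = −π·16² = -804.25, centroid at (97.00, 28.00).
ΣA = 8295.75 cm²
ΣAx̄ = (9100.00)(65.00) + (-804.25)(97.00) = 513487.97 cm³
ΣAȳ = (9100.00)(35.00) + (-804.25)(28.00) = 295981.06 cm³
x̄ = 513487.97 / 8295.75 = 61.90 cm
ȳ = 295981.06 / 8295.75 = 35.68 cm

x̄ = 61.90 cm, ȳ = 35.68 cm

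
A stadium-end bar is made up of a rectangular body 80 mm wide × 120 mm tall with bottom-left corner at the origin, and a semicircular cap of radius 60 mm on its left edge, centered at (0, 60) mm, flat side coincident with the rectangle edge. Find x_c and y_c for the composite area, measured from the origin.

Part | A | x̄ᵢ | ȳᵢ | A·x̄ᵢ | A·ȳᵢ
rectangular body | 9600.00 | 40.00 | 60.00 | 384000.00 | 576000.00
semicircular end | 5654.87 | -25.46 | 60.00 | -144000.00 | 339292.01
Σ | 15254.87 |  |  | 240000.00 | 915292.01
x_c = 240000.00 / 15254.87 = 15.73 mm
y_c = 915292.01 / 15254.87 = 60.00 mm

x_c = 15.73 mm, y_c = 60.00 mm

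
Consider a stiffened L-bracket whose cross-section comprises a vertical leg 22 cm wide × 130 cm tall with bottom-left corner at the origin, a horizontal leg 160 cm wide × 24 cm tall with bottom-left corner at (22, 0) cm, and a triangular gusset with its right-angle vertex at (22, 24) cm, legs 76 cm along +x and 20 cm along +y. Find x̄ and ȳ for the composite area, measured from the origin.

vertical leg: A = 22 × 130 = 2860.00, centroid at (11.00, 65.00).
horizontal leg: A = 160 × 24 = 3840.00, centroid at (102.00, 12.00).
gusset: A = ½·76·20 = 760.00, centroid at (47.33, 30.67).
ΣA = 7460.00 cm²
ΣAx̄ = (2860.00)(11.00) + (3840.00)(102.00) + (760.00)(47.33) = 459113.33 cm³
ΣAȳ = (2860.00)(65.00) + (3840.00)(12.00) + (760.00)(30.67) = 255286.67 cm³
x̄ = 459113.33 / 7460.00 = 61.54 cm
ȳ = 255286.67 / 7460.00 = 34.22 cm

x̄ = 61.54 cm, ȳ = 34.22 cm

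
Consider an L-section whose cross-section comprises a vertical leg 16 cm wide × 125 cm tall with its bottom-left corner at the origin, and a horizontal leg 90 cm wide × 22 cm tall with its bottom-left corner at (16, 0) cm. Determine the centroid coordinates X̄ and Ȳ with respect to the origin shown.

Part | A | x̄ᵢ | ȳᵢ | A·x̄ᵢ | A·ȳᵢ
vertical leg | 2000.00 | 8.00 | 62.50 | 16000.00 | 125000.00
horizontal leg | 1980.00 | 61.00 | 11.00 | 120780.00 | 21780.00
Σ | 3980.00 |  |  | 136780.00 | 146780.00
X̄ = 136780.00 / 3980.00 = 34.37 cm
Ȳ = 146780.00 / 3980.00 = 36.88 cm

X̄ = 34.37 cm, Ȳ = 36.88 cm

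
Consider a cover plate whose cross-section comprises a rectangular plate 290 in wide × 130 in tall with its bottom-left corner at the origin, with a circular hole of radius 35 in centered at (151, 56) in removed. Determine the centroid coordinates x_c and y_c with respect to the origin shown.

x_c = 144.32 in, y_c = 66.02 in

plate: A = 290 × 130 = 37700.00, centroid at (145.00, 65.00).
hole: A = −π·35² = -3848.45, centroid at (151.00, 56.00).
ΣA = 33851.55 in²
ΣAx_c = (37700.00)(145.00) + (-3848.45)(151.00) = 4885383.90 in³
ΣAy_c = (37700.00)(65.00) + (-3848.45)(56.00) = 2234986.74 in³
x_c = 4885383.90 / 33851.55 = 144.32 in
y_c = 2234986.74 / 33851.55 = 66.02 in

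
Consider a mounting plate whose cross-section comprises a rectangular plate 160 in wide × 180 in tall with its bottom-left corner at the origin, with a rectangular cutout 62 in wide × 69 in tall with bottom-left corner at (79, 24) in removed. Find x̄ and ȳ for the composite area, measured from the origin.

Part | A | x̄ᵢ | ȳᵢ | A·x̄ᵢ | A·ȳᵢ
plate | 28800.00 | 80.00 | 90.00 | 2304000.00 | 2592000.00
hole | -4278.00 | 110.00 | 58.50 | -470580.00 | -250263.00
Σ | 24522.00 |  |  | 1833420.00 | 2341737.00
x̄ = 1833420.00 / 24522.00 = 74.77 in
ȳ = 2341737.00 / 24522.00 = 95.50 in

x̄ = 74.77 in, ȳ = 95.50 in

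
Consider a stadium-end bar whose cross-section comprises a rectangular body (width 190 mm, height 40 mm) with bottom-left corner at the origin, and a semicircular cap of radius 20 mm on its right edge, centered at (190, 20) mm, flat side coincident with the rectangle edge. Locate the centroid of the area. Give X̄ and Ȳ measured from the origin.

X̄ = 102.90 mm, Ȳ = 20.00 mm

Part | A | x̄ᵢ | ȳᵢ | A·x̄ᵢ | A·ȳᵢ
rectangular body | 7600.00 | 95.00 | 20.00 | 722000.00 | 152000.00
semicircular end | 628.32 | 198.49 | 20.00 | 124713.85 | 12566.37
Σ | 8228.32 |  |  | 846713.85 | 164566.37
X̄ = 846713.85 / 8228.32 = 102.90 mm
Ȳ = 164566.37 / 8228.32 = 20.00 mm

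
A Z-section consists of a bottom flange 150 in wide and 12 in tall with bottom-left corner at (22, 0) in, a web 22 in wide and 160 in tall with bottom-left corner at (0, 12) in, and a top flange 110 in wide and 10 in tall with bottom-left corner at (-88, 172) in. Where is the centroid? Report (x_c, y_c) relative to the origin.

Part | A | x̄ᵢ | ȳᵢ | A·x̄ᵢ | A·ȳᵢ
bottom flange | 1800.00 | 97.00 | 6.00 | 174600.00 | 10800.00
web | 3520.00 | 11.00 | 92.00 | 38720.00 | 323840.00
top flange | 1100.00 | -33.00 | 177.00 | -36300.00 | 194700.00
Σ | 6420.00 |  |  | 177020.00 | 529340.00
x_c = 177020.00 / 6420.00 = 27.57 in
y_c = 529340.00 / 6420.00 = 82.45 in

x_c = 27.57 in, y_c = 82.45 in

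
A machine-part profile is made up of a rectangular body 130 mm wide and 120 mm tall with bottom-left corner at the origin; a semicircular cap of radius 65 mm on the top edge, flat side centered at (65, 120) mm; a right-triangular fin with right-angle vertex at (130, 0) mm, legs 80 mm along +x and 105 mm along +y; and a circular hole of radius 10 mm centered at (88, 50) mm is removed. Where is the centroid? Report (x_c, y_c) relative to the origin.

x_c = 79.46 mm, y_c = 78.35 mm

rectangular body: A = 130 × 120 = 15600.00, centroid at (65.00, 60.00).
semicircular top: A = ½π·65² = 6636.61, centroid at (65.00, 147.59).
triangular fin: A = ½·80·105 = 4200.00, centroid at (156.67, 35.00).
hole: A = −π·10² = -314.16, centroid at (88.00, 50.00).
ΣA = 26122.46 mm²
ΣAx_c = (15600.00)(65.00) + (6636.61)(65.00) + (4200.00)(156.67) + (-314.16)(88.00) = 2075733.93 mm³
ΣAy_c = (15600.00)(60.00) + (6636.61)(147.59) + (4200.00)(35.00) + (-314.16)(50.00) = 2046769.11 mm³
x_c = 2075733.93 / 26122.46 = 79.46 mm
y_c = 2046769.11 / 26122.46 = 78.35 mm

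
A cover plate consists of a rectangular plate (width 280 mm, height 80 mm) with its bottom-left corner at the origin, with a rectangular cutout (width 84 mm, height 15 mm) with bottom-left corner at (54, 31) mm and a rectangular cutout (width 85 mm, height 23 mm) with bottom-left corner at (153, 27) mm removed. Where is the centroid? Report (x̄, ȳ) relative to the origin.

x̄ = 137.23 mm, ȳ = 40.25 mm

plate: A = 280 × 80 = 22400.00, centroid at (140.00, 40.00).
hole 1: A = −(84 × 15) = -1260.00, centroid at (96.00, 38.50).
hole 2: A = −(85 × 23) = -1955.00, centroid at (195.50, 38.50).
ΣA = 19185.00 mm², ΣAx̄ = 2632837.50 mm³, ΣAȳ = 772222.50 mm³.
x̄ = 2632837.50/19185.00 = 137.23 mm; ȳ = 772222.50/19185.00 = 40.25 mm.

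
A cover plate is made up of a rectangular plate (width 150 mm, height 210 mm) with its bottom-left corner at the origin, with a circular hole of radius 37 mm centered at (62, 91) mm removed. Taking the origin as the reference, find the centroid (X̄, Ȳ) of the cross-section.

Part | A | x̄ᵢ | ȳᵢ | A·x̄ᵢ | A·ȳᵢ
plate | 31500.00 | 75.00 | 105.00 | 2362500.00 | 3307500.00
hole | -4300.84 | 62.00 | 91.00 | -266652.10 | -391376.47
Σ | 27199.16 |  |  | 2095847.90 | 2916123.53
X̄ = 2095847.90 / 27199.16 = 77.06 mm
Ȳ = 2916123.53 / 27199.16 = 107.21 mm

X̄ = 77.06 mm, Ȳ = 107.21 mm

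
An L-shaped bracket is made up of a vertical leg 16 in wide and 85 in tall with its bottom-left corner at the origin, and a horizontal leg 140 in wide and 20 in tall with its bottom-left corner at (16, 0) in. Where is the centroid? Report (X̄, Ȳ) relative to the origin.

vertical leg: A = 16 × 85 = 1360.00, centroid at (8.00, 42.50).
horizontal leg: A = 140 × 20 = 2800.00, centroid at (86.00, 10.00).
ΣA = 4160.00 in², ΣAX̄ = 251680.00 in³, ΣAȲ = 85800.00 in³.
X̄ = 251680.00/4160.00 = 60.50 in; Ȳ = 85800.00/4160.00 = 20.62 in.

X̄ = 60.50 in, Ȳ = 20.62 in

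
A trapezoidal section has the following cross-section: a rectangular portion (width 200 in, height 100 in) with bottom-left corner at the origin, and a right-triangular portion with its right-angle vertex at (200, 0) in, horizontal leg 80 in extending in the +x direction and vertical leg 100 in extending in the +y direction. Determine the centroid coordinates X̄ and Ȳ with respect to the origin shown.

X̄ = 121.11 in, Ȳ = 47.22 in

rectangular portion: A = 200 × 100 = 20000.00, centroid at (100.00, 50.00).
triangular portion: A = ½·80·100 = 4000.00, centroid at (226.67, 33.33).
ΣA = 24000.00 in²
ΣAX̄ = (20000.00)(100.00) + (4000.00)(226.67) = 2906666.67 in³
ΣAȲ = (20000.00)(50.00) + (4000.00)(33.33) = 1133333.33 in³
X̄ = 2906666.67 / 24000.00 = 121.11 in
Ȳ = 1133333.33 / 24000.00 = 47.22 in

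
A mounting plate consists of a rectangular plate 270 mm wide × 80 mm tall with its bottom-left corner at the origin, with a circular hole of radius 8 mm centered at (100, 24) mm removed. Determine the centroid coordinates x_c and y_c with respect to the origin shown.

plate: A = 270 × 80 = 21600.00, centroid at (135.00, 40.00).
hole: A = −π·8² = -201.06, centroid at (100.00, 24.00).
ΣA = 21398.94 mm²
ΣAx_c = (21600.00)(135.00) + (-201.06)(100.00) = 2895893.81 mm³
ΣAy_c = (21600.00)(40.00) + (-201.06)(24.00) = 859174.51 mm³
x_c = 2895893.81 / 21398.94 = 135.33 mm
y_c = 859174.51 / 21398.94 = 40.15 mm

x_c = 135.33 mm, y_c = 40.15 mm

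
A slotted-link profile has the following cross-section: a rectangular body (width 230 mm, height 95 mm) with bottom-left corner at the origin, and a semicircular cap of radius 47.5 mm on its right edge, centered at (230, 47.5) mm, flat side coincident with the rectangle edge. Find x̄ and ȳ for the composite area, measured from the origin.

x̄ = 133.86 mm, ȳ = 47.50 mm

rectangular body: A = 230 × 95 = 21850.00, centroid at (115.00, 47.50).
semicircular end: A = ½π·47.5² = 3544.11, centroid at (250.16, 47.50).
ΣA = 25394.11 mm²
ΣAx̄ = (21850.00)(115.00) + (3544.11)(250.16) = 3399343.04 mm³
ΣAȳ = (21850.00)(47.50) + (3544.11)(47.50) = 1206220.19 mm³
x̄ = 3399343.04 / 25394.11 = 133.86 mm
ȳ = 1206220.19 / 25394.11 = 47.50 mm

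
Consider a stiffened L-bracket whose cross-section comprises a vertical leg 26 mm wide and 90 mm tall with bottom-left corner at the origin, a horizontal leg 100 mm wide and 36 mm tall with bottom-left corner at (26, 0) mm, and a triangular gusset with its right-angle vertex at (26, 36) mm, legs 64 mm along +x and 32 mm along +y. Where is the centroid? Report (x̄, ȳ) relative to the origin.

vertical leg: A = 26 × 90 = 2340.00, centroid at (13.00, 45.00).
horizontal leg: A = 100 × 36 = 3600.00, centroid at (76.00, 18.00).
gusset: A = ½·64·32 = 1024.00, centroid at (47.33, 46.67).
ΣA = 6964.00 mm²
ΣAx̄ = (2340.00)(13.00) + (3600.00)(76.00) + (1024.00)(47.33) = 352489.33 mm³
ΣAȳ = (2340.00)(45.00) + (3600.00)(18.00) + (1024.00)(46.67) = 217886.67 mm³
x̄ = 352489.33 / 6964.00 = 50.62 mm
ȳ = 217886.67 / 6964.00 = 31.29 mm

x̄ = 50.62 mm, ȳ = 31.29 mm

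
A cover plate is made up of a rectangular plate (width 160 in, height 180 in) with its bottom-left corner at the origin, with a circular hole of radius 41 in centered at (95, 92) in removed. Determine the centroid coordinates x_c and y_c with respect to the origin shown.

x_c = 76.63 in, y_c = 89.55 in

plate: A = 160 × 180 = 28800.00, centroid at (80.00, 90.00).
hole: A = −π·41² = -5281.02, centroid at (95.00, 92.00).
ΣA = 23518.98 in²
ΣAx_c = (28800.00)(80.00) + (-5281.02)(95.00) = 1802303.36 in³
ΣAy_c = (28800.00)(90.00) + (-5281.02)(92.00) = 2106146.41 in³
x_c = 1802303.36 / 23518.98 = 76.63 in
y_c = 2106146.41 / 23518.98 = 89.55 in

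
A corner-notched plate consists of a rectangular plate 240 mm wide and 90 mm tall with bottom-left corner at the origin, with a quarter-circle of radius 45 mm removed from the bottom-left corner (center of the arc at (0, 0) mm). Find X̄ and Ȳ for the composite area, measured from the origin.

X̄ = 128.02 mm, Ȳ = 47.06 mm

plate: A = 240 × 90 = 21600.00, centroid at (120.00, 45.00).
removed quarter-circle: A = −¼π·45² = -1590.43, centroid at (19.10, 19.10).
ΣA = 20009.57 mm²
ΣAX̄ = (21600.00)(120.00) + (-1590.43)(19.10) = 2561625.00 mm³
ΣAȲ = (21600.00)(45.00) + (-1590.43)(19.10) = 941625.00 mm³
X̄ = 2561625.00 / 20009.57 = 128.02 mm
Ȳ = 941625.00 / 20009.57 = 47.06 mm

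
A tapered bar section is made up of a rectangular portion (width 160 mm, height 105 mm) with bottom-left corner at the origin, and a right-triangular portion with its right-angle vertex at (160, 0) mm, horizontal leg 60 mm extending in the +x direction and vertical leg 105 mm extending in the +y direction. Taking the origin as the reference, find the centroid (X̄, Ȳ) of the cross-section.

X̄ = 95.79 mm, Ȳ = 49.74 mm

rectangular portion: A = 160 × 105 = 16800.00, centroid at (80.00, 52.50).
triangular portion: A = ½·60·105 = 3150.00, centroid at (180.00, 35.00).
ΣA = 19950.00 mm², ΣAX̄ = 1911000.00 mm³, ΣAȲ = 992250.00 mm³.
X̄ = 1911000.00/19950.00 = 95.79 mm; Ȳ = 992250.00/19950.00 = 49.74 mm.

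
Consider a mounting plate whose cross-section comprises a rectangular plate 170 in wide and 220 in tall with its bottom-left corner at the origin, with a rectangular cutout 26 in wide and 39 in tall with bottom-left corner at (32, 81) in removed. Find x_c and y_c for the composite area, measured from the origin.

x_c = 86.11 in, y_c = 110.26 in

Part | A | x̄ᵢ | ȳᵢ | A·x̄ᵢ | A·ȳᵢ
plate | 37400.00 | 85.00 | 110.00 | 3179000.00 | 4114000.00
hole | -1014.00 | 45.00 | 100.50 | -45630.00 | -101907.00
Σ | 36386.00 |  |  | 3133370.00 | 4012093.00
x_c = 3133370.00 / 36386.00 = 86.11 in
y_c = 4012093.00 / 36386.00 = 110.26 in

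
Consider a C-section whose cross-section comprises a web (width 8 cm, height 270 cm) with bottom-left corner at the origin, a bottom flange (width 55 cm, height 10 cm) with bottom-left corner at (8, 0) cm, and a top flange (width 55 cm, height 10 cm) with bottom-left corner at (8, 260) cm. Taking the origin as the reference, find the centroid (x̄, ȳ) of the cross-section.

web: A = 8 × 270 = 2160.00, centroid at (4.00, 135.00).
bottom flange: A = 55 × 10 = 550.00, centroid at (35.50, 5.00).
top flange: A = 55 × 10 = 550.00, centroid at (35.50, 265.00).
ΣA = 3260.00 cm², ΣAx̄ = 47690.00 cm³, ΣAȳ = 440100.00 cm³.
x̄ = 47690.00/3260.00 = 14.63 cm; ȳ = 440100.00/3260.00 = 135.00 cm.

x̄ = 14.63 cm, ȳ = 135.00 cm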